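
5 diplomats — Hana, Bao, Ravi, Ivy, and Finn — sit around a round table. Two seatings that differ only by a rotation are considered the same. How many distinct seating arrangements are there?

24

Around a circle, 5 distinct people have 5!/5 = (4)! = 24 rotationally distinct seatings.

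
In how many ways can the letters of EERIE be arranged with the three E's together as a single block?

Treat the 3 copies of E as a single block. The multiset to arrange is then {EEE, I, R}, 3 items in all.
All 3 items are distinct, so there are (3)! = 6 arrangements.

6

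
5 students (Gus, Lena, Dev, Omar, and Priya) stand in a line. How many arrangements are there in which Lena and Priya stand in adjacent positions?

Treat {Lena, Priya} as a single unit. There are 4 units to order, and the pair itself can be ordered 2 ways.
That gives 2 × 4! = 2 × 24 = 48.

48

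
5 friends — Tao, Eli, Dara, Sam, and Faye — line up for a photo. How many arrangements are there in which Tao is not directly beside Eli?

72

There are 5! = 120 arrangements in all. If Tao and Eli are adjacent, merging them into one block gives 2·(4)! = 48 arrangements.
So 120 − 48 = 72 arrangements keep them apart.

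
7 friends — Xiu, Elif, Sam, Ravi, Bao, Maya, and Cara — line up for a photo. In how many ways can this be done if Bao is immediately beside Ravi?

Treat {Bao, Ravi} as a single unit. There are 6 units to order, and the pair itself can be ordered 2 ways.
So the count is 2·(6)! = 1440.

1440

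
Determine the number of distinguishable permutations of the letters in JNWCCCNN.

1120

The 8 letters of JNWCCCNN have repeats: C appearing 3 times and N appearing 3 times.
The number of distinct arrangements is 8!/(3!·3!) = 40320/36 = 1120.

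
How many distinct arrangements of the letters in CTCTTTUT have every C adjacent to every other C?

42

Treat the 2 copies of C as a single block. The multiset to arrange is then {CC, T, T, T, T, T, U}, 7 items in all.
That gives (7)!/(5!) = 42 arrangements.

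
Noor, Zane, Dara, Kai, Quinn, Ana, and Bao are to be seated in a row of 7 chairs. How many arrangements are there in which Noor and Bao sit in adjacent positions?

Glue Noor and Bao into one block (2 internal orders), leaving 6 units to arrange in a row.
That gives 2 × 6! = 2 × 720 = 1440.

1440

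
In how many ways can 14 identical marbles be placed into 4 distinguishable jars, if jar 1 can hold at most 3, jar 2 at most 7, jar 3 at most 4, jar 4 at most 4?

34

Ignoring the caps, the number of non-negative solutions to x_1+…+x_4 = 14 is C(17,3) = 680.
Subtract solutions that violate a single cap (substitute x_i' = x_i − (cap_i+1)): x_1 ≥ 4 gives C(13,3) = 286; x_2 ≥ 8 gives C(9,3) = 84; x_3 ≥ 5 gives C(12,3) = 220; x_4 ≥ 5 gives C(12,3) = 220. Together 810.
Add back pairs where two caps are both exceeded: 10 + 56 + 56 + 4 + 4 + 35 = 165.
Subtract triples: 0 + 0 + 1 + 0 = 1.
By inclusion–exclusion the count is 680 − 810 + 165 − 1 = 34.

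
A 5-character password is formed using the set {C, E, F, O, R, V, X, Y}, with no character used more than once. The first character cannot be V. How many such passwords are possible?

5880

The first character has 8−1 = 7 choices (anything except V).
The remaining 4 characters are filled from the other 7 symbols without repetition: 7 × 6 × 5 × 4 = 840.
Total: 7 × 840 = 5880.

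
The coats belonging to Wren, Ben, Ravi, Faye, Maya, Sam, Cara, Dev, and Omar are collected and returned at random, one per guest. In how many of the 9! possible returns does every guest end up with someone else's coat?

133496

Let Aᵢ be the assignments in which guest i gets their own coat. We want the size of the complement of A₁∪…∪A_9.
By inclusion–exclusion this is Σ_{j=0}^{9} (−1)^j C(9,j)·(9−j)!.
Computing: 362880 − 362880 + 181440 − 60480 + 15120 − 3024 + 504 − 72 + 9 − 1 = 133496.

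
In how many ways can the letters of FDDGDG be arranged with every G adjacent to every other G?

20

Treat the 2 copies of G as a single block. The multiset to arrange is then {GG, D, D, D, F}, 5 items in all.
That gives (5)!/(3!) = 20 arrangements.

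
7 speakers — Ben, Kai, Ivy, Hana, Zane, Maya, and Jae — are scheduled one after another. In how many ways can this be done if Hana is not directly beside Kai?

Of the 7! = 5040 arrangements, those with Hana and Kai adjacent number 2 × 6! = 1440 (treat the pair as a block with 2 internal orders).
So 5040 − 1440 = 3600 arrangements keep them apart.

3600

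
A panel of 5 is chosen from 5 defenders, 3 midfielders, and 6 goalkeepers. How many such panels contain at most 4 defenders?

Split by how many defenders are chosen (0 through 4).
Sum: C(5,0)·C(9,5) + C(5,1)·C(9,4) + C(5,2)·C(9,3) + C(5,3)·C(9,2) + C(5,4)·C(9,1) = 126 + 630 + 840 + 360 + 45 = 2001.

2001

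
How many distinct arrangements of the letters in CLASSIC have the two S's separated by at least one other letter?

900

There are 7!/(2!·2!) = 1260 arrangements of CLASSIC in total.
Arrangements with the S's together: treat SS as one letter, giving (6)!/(2!) = 360.
Subtracting, 1260 − 360 = 900 arrangements keep the S's apart.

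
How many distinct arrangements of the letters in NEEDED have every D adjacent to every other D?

Treat the 2 copies of D as a single block. The multiset to arrange is then {DD, E, E, E, N}, 5 items in all.
That gives (5)!/(3!) = 20 arrangements.

20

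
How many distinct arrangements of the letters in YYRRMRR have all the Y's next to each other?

30

Treat the 2 copies of Y as a single block. The multiset to arrange is then {YY, M, R, R, R, R}, 6 items in all.
That gives (6)!/(4!) = 30 arrangements.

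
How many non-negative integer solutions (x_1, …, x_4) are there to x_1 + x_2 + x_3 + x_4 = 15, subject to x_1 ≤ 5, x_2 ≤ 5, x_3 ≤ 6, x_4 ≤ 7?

140

By stars and bars, unrestricted non-negative solutions to x_1+…+x_4 = 15 number C(15+3,3) = 816.
Subtract solutions that violate a single cap (substitute x_i' = x_i − (cap_i+1)): x_1 ≥ 6 gives C(12,3) = 220; x_2 ≥ 6 gives C(12,3) = 220; x_3 ≥ 7 gives C(11,3) = 165; x_4 ≥ 8 gives C(10,3) = 120. Together 725.
Add back pairs where two caps are both exceeded: 20 + 10 + 4 + 10 + 4 + 1 = 49.
By inclusion–exclusion the count is 816 − 725 + 49 = 140.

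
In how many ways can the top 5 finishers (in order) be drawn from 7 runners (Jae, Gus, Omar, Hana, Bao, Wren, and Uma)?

2520

This is an ordered selection of 5 from 7: P(7,5).
That gives 7 × 6 × 5 × 4 × 3 = 2520.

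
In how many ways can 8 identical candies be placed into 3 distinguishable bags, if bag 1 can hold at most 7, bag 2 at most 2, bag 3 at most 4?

Ignoring the caps, the number of non-negative solutions to x_1+…+x_3 = 8 is C(10,2) = 45.
Subtract solutions that violate a single cap (substitute x_i' = x_i − (cap_i+1)): x_1 ≥ 8 gives C(2,2) = 1; x_2 ≥ 3 gives C(7,2) = 21; x_3 ≥ 5 gives C(5,2) = 10. Together 32.
Add back pairs where two caps are both exceeded: 0 + 0 + 1 = 1.
By inclusion–exclusion the count is 45 − 32 + 1 = 14.

14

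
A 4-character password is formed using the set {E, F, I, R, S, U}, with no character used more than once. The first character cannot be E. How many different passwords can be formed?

The first character has 6−1 = 5 choices (anything except E).
The remaining 3 characters are filled from the other 5 symbols without repetition: 5 × 4 × 3 = 60.
Total: 5 × 60 = 300.

300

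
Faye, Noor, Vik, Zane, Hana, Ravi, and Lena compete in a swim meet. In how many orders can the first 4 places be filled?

840

This is an ordered selection of 4 from 7: P(7,4).
That gives 7 × 6 × 5 × 4 = 840.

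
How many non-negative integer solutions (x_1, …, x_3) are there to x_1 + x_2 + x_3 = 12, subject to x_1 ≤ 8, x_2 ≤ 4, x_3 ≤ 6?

Ignoring the caps, the number of non-negative solutions to x_1+…+x_3 = 12 is C(14,2) = 91.
Subtract solutions that violate a single cap (substitute x_i' = x_i − (cap_i+1)): x_1 ≥ 9 gives C(5,2) = 10; x_2 ≥ 5 gives C(9,2) = 36; x_3 ≥ 7 gives C(7,2) = 21. Together 67.
Add back pairs where two caps are both exceeded: 0 + 0 + 1 = 1.
By inclusion–exclusion the count is 91 − 67 + 1 = 25.

25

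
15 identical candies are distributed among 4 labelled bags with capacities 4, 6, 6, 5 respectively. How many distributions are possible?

Without the upper bounds there are C(18,3) = 816 ways to split 15 among 4 bags.
Subtract solutions that violate a single cap (substitute x_i' = x_i − (cap_i+1)): x_1 ≥ 5 gives C(13,3) = 286; x_2 ≥ 7 gives C(11,3) = 165; x_3 ≥ 7 gives C(11,3) = 165; x_4 ≥ 6 gives C(12,3) = 220. Together 836.
Add back pairs where two caps are both exceeded: 20 + 20 + 35 + 4 + 10 + 10 = 99.
By inclusion–exclusion the count is 816 − 836 + 99 = 79.

79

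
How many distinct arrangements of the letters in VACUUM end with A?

Fix A in the last position and arrange the remaining 5 letters.
Those 5 letters have U appearing twice, giving (5)!/(2!) = 60.

60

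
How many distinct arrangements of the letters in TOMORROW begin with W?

420

With the first slot taken by W, it remains to arrange the other 7 letters (TOMORRO).
Those 7 letters have O appearing 3 times and R appearing twice, giving (7)!/(3!·2!) = 420.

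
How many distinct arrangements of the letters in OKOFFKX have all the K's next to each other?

180

Treat the 2 copies of K as a single block. The multiset to arrange is then {KK, F, F, O, O, X}, 6 items in all.
That gives (6)!/(2!·2!) = 180 arrangements.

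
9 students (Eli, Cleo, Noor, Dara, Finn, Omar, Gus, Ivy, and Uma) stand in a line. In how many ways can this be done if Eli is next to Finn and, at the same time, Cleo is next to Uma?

20160

Treat {Eli,Finn} as one block (2 orders) and {Cleo,Uma} as another (2 orders).
That leaves 7 units to arrange: 2 × 2 × 7! = 4 × 5040 = 20160.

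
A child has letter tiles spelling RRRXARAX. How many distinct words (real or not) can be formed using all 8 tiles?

Letter multiplicities in RRRXARAX: A×2, R×4, X×2.
The number of distinct arrangements is 8!/(4!·2!·2!) = 40320/96 = 420.

420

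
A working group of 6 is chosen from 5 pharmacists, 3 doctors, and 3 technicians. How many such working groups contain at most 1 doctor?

Split by how many doctors are chosen (0 through 1).
Sum: C(3,0)·C(8,6) + C(3,1)·C(8,5) = 28 + 168 = 196.

196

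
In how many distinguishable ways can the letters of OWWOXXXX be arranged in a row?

The 8 letters of OWWOXXXX have repeats: O appearing twice, W appearing twice, and X appearing 4 times.
The number of distinct arrangements is 8!/(4!·2!·2!) = 40320/96 = 420.

420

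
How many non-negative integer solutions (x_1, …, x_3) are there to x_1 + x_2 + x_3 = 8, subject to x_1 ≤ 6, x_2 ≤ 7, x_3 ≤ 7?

Ignoring the caps, the number of non-negative solutions to x_1+…+x_3 = 8 is C(10,2) = 45.
Subtract solutions that violate a single cap (substitute x_i' = x_i − (cap_i+1)): x_1 ≥ 7 gives C(3,2) = 3; x_2 ≥ 8 gives C(2,2) = 1; x_3 ≥ 8 gives C(2,2) = 1. Together 5.
No two caps can be exceeded simultaneously, so the pair terms are all 0.
By inclusion–exclusion the count is 45 − 5 + 0 = 40.

40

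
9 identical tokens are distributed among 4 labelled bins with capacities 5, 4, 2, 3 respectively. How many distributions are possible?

41

Ignoring the caps, the number of non-negative solutions to x_1+…+x_4 = 9 is C(12,3) = 220.
Subtract solutions that violate a single cap (substitute x_i' = x_i − (cap_i+1)): x_1 ≥ 6 gives C(6,3) = 20; x_2 ≥ 5 gives C(7,3) = 35; x_3 ≥ 3 gives C(9,3) = 84; x_4 ≥ 4 gives C(8,3) = 56. Together 195.
Add back pairs where two caps are both exceeded: 0 + 1 + 0 + 4 + 1 + 10 = 16.
By inclusion–exclusion the count is 220 − 195 + 16 = 41.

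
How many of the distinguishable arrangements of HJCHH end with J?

4

With the last slot taken by J, it remains to arrange the other 4 letters (HCHH).
Those 4 letters have H appearing 3 times, giving (4)!/(3!) = 4.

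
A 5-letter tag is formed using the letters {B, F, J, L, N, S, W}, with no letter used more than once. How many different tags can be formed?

2520

With no repetition, fill the 5 letters in order: 7 choices, then 6, down to 3.
That product is 7 × 6 × 5 × 4 × 3 = 2520.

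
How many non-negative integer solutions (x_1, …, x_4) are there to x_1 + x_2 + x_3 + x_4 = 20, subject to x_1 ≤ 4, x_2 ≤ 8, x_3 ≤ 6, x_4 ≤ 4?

10

By stars and bars, unrestricted non-negative solutions to x_1+…+x_4 = 20 number C(20+3,3) = 1771.
Subtract solutions that violate a single cap (substitute x_i' = x_i − (cap_i+1)): x_1 ≥ 5 gives C(18,3) = 816; x_2 ≥ 9 gives C(14,3) = 364; x_3 ≥ 7 gives C(16,3) = 560; x_4 ≥ 5 gives C(18,3) = 816. Together 2556.
Add back pairs where two caps are both exceeded: 84 + 165 + 286 + 35 + 84 + 165 = 819.
Subtract triples: 0 + 4 + 20 + 0 = 24.
By inclusion–exclusion the count is 1771 − 2556 + 819 − 24 = 10.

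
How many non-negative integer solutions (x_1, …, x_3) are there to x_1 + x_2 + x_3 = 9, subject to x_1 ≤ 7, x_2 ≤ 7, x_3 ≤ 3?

Without the upper bounds there are C(11,2) = 55 ways to split 9 among 3 variables.
Subtract solutions that violate a single cap (substitute x_i' = x_i − (cap_i+1)): x_1 ≥ 8 gives C(3,2) = 3; x_2 ≥ 8 gives C(3,2) = 3; x_3 ≥ 4 gives C(7,2) = 21. Together 27.
No two caps can be exceeded simultaneously, so the pair terms are all 0.
By inclusion–exclusion the count is 55 − 27 + 0 = 28.

28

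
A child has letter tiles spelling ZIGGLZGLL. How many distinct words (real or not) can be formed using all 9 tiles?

Letter multiplicities in ZIGGLZGLL: G×3, I×1, L×3, Z×2.
So there are 9! / (3!·3!·2!) = 5040 distinguishable arrangements.

5040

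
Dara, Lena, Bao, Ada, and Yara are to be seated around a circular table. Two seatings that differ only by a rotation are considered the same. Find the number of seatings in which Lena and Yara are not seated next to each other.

Without the restriction there are (4)! = 24 seatings.
Those with Lena next to Yara: fuse the pair into one unit and seat 4 units around a circle — 2·(3)! = 12.
Subtracting, 24 − 12 = 12.

12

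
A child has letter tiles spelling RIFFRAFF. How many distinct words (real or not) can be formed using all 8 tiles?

RIFFRAFF has 8 letters with F appearing 4 times and R appearing twice.
So there are 8! / (4!·2!) = 840 distinguishable arrangements.

840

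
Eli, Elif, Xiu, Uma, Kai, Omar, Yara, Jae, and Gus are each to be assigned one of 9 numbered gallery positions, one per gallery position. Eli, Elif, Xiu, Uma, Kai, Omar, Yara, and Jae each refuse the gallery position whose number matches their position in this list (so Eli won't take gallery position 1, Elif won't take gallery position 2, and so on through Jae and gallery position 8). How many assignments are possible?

148329

Let Aᵢ (for 1 ≤ i ≤ 8) be the placements that put person i in their forbidden gallery position. Any j of these fix j positions, leaving (9−j)! ways to fill the rest, and there are C(8,j) ways to pick which j.
By inclusion–exclusion, the number of valid placements is Σ_{j=0}^{8} (−1)^j C(8,j)·(9−j)!.
Computing: 362880 − 322560 + 141120 − 40320 + 8400 − 1344 + 168 − 16 + 1 = 148329.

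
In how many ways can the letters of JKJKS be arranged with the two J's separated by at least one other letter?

18

There are 5!/(2!·2!) = 30 arrangements of JKJKS in total.
Arrangements with the J's together: treat JJ as one letter, giving (4)!/(2!) = 12.
Subtracting, 30 − 12 = 18 arrangements keep the J's apart.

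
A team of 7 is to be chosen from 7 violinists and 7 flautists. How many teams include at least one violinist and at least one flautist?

With no constraint there are C(14,7) = 3432 possible selections.
Selections missing a whole group: no violinists → C(7,7) = 1; no flautists → C(7,7) = 1.
Both groups omitted at once is impossible, so 3432 − 2 = 3430.

3430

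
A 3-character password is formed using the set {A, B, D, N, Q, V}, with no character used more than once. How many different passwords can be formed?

120

Choose and order 3 of the 6 symbols: the first character has 6 options, the next 5, then 4.
That product is 6 × 5 × 4 = 120.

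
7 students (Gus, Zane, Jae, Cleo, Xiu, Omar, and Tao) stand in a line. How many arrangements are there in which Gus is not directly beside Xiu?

3600

Of the 7! = 5040 arrangements, those with Gus and Xiu adjacent number 2 × 6! = 1440 (treat the pair as a block with 2 internal orders).
So 5040 − 1440 = 3600 arrangements keep them apart.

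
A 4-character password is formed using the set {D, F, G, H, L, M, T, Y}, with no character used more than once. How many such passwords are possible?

1680

With no repetition, fill the 4 characters in order: 8 choices, then 7, down to 5.
That product is 8 × 7 × 6 × 5 = 1680.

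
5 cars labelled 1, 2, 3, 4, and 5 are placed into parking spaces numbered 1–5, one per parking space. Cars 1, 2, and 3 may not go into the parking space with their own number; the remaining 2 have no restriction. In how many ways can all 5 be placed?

64

Let Aᵢ (for i ∈ {1, 2, 3}) be the placements that put car i in its forbidden parking space. Any j of these fix j positions, leaving (5−j)! ways to fill the rest, and there are C(3,j) ways to pick which j.
By inclusion–exclusion, the number of valid placements is Σ_{j=0}^{3} (−1)^j C(3,j)·(5−j)!.
Computing: 120 − 72 + 18 − 2 = 64.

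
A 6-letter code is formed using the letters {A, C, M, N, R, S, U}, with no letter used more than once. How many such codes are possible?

This is a permutation of 6 out of 7: P(7,6) = 7!/1!.
That product is 7 × 6 × 5 × 4 × 3 × 2 = 5040.

5040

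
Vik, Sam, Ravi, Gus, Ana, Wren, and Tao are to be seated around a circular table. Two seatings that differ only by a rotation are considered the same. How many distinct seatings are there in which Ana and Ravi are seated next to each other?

240

Glue Ana and Ravi into a block (2 internal orders). Seating 6 units around a circle gives (5)! arrangements.
So 2 × (5)! = 2 × 120 = 240.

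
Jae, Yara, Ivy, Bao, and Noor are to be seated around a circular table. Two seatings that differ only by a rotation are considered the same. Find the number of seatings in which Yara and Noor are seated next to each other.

Glue Yara and Noor into a block (2 internal orders). Seating 4 units around a circle gives (3)! arrangements.
So 2 × (3)! = 2 × 6 = 12.

12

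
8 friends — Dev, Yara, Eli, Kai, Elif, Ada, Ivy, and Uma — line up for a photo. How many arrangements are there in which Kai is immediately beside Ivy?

10080

Treat {Kai, Ivy} as a single unit. There are 7 units to order, and the pair itself can be ordered 2 ways.
So the count is 2·(7)! = 10080.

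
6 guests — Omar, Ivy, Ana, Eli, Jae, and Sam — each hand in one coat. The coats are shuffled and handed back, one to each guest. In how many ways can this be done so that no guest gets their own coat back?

265

This is the derangement count D_6: permutations of 6 items with no fixed point.
By inclusion–exclusion this is Σ_{j=0}^{6} (−1)^j C(6,j)·(6−j)!.
Computing: 720 − 720 + 360 − 120 + 30 − 6 + 1 = 265.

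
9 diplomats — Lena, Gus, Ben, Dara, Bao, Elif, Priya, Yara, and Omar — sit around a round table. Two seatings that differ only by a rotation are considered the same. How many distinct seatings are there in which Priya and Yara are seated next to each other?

10080

Treat {Priya, Yara} as one unit (2 internal orders) and seat the resulting 8 units around the table: (7)! circular arrangements.
So 2 × (7)! = 2 × 5040 = 10080.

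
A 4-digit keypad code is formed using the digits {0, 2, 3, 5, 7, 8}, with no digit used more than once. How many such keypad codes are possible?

With no repetition, fill the 4 digits in order: 6 choices, then 5, down to 3.
That product is 6 × 5 × 4 × 3 = 360.

360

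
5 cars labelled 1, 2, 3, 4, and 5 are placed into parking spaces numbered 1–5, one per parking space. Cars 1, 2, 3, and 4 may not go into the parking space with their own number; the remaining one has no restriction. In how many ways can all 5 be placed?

53

Let Aᵢ (for 1 ≤ i ≤ 4) be the placements that put car i in its forbidden parking space. Any j of these fix j positions, leaving (5−j)! ways to fill the rest, and there are C(4,j) ways to pick which j.
By inclusion–exclusion, the number of valid placements is Σ_{j=0}^{4} (−1)^j C(4,j)·(5−j)!.
Computing: 120 − 96 + 36 − 8 + 1 = 53.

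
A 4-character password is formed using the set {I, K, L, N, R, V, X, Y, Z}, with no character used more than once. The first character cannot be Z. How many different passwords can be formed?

The first character has 9−1 = 8 choices (anything except Z).
The remaining 3 characters are filled from the other 8 symbols without repetition: 8 × 7 × 6 = 336.
Total: 8 × 336 = 2688.

2688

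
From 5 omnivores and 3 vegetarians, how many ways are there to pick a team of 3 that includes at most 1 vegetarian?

40

Split by how many vegetarians are chosen (0 through 1).
Sum: C(3,0)·C(5,3) + C(3,1)·C(5,2) = 10 + 30 = 40.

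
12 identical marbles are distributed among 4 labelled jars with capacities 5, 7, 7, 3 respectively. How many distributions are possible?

148

Without the upper bounds there are C(15,3) = 455 ways to split 12 among 4 jars.
Subtract solutions that violate a single cap (substitute x_i' = x_i − (cap_i+1)): x_1 ≥ 6 gives C(9,3) = 84; x_2 ≥ 8 gives C(7,3) = 35; x_3 ≥ 8 gives C(7,3) = 35; x_4 ≥ 4 gives C(11,3) = 165. Together 319.
Add back pairs where two caps are both exceeded: 0 + 0 + 10 + 0 + 1 + 1 = 12.
By inclusion–exclusion the count is 455 − 319 + 12 = 148.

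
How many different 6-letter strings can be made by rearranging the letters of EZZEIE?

Letter multiplicities in EZZEIE: E×3, I×1, Z×2.
So there are 6! / (3!·2!) = 60 distinguishable arrangements.

60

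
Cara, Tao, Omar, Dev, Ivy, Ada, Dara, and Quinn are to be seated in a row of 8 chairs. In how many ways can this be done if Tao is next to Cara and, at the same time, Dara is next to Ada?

2880

Treat {Tao,Cara} as one block (2 orders) and {Dara,Ada} as another (2 orders).
That leaves 6 units to arrange: 2 × 2 × 6! = 4 × 720 = 2880.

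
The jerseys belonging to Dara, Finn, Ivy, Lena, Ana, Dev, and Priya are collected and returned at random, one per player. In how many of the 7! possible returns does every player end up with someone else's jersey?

Let Aᵢ be the assignments in which player i gets their old jersey. We want the size of the complement of A₁∪…∪A_7.
By inclusion–exclusion this is Σ_{j=0}^{7} (−1)^j C(7,j)·(7−j)!.
Computing: 5040 − 5040 + 2520 − 840 + 210 − 42 + 7 − 1 = 1854.

1854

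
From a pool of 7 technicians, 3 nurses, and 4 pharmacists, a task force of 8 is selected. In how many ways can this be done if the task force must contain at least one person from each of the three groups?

With no constraint there are C(14,8) = 3003 possible selections.
Subtract selections that omit an entire group: no technicians → C(7,8) = 0; no nurses → C(11,8) = 165; no pharmacists → C(10,8) = 45.
Add back selections omitting two groups (i.e. drawn from a single group): C(7,8) + C(3,8) + C(4,8) = 0.
By inclusion–exclusion: 3003 − 210 + 0 = 2793.

2793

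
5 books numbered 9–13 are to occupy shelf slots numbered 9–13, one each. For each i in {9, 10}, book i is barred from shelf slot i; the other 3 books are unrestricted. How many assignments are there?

78

Let Aᵢ (for i ∈ {9, 10}) be the placements that put book i in its forbidden shelf slot. Any j of these fix j positions, leaving (5−j)! ways to fill the rest, and there are C(2,j) ways to pick which j.
By inclusion–exclusion, the number of valid placements is Σ_{j=0}^{2} (−1)^j C(2,j)·(5−j)!.
Computing: 120 − 48 + 6 = 78.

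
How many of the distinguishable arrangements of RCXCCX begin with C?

Fix C in the first position and arrange the remaining 5 letters.
Those 5 letters have C appearing twice and X appearing twice, giving (5)!/(2!·2!) = 30.

30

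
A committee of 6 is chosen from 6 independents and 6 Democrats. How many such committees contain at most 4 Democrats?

Split by how many Democrats are chosen (0 through 4).
Sum: C(6,0)·C(6,6) + C(6,1)·C(6,5) + C(6,2)·C(6,4) + C(6,3)·C(6,3) + C(6,4)·C(6,2) = 1 + 36 + 225 + 400 + 225 = 887.

887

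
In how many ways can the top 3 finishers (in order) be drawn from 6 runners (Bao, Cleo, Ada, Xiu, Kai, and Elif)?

120

This is an ordered selection of 3 from 6: P(6,3).
That gives 6 × 5 × 4 = 120.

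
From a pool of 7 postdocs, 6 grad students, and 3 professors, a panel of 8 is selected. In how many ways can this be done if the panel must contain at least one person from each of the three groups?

11529

Unrestricted: C(16,8) = 12870 ways to pick any 8 of the 16.
Selections missing a whole group: no postdocs → C(9,8) = 9; no grad students → C(10,8) = 45; no professors → C(13,8) = 1287.
Add back selections omitting two groups (i.e. drawn from a single group): C(7,8) + C(6,8) + C(3,8) = 0.
By inclusion–exclusion: 12870 − 1341 + 0 = 11529.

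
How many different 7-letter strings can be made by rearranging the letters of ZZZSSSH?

140

ZZZSSSH has 7 letters with S appearing 3 times and Z appearing 3 times.
The number of distinct arrangements is 7!/(3!·3!) = 5040/36 = 140.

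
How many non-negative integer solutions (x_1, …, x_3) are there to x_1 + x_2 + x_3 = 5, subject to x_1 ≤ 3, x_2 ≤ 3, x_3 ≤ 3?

12

Without the upper bounds there are C(7,2) = 21 ways to split 5 among 3 variables.
Subtract solutions that violate a single cap (substitute x_i' = x_i − (cap_i+1)): x_1 ≥ 4 gives C(3,2) = 3; x_2 ≥ 4 gives C(3,2) = 3; x_3 ≥ 4 gives C(3,2) = 3. Together 9.
No two caps can be exceeded simultaneously, so the pair terms are all 0.
By inclusion–exclusion the count is 21 − 9 + 0 = 12.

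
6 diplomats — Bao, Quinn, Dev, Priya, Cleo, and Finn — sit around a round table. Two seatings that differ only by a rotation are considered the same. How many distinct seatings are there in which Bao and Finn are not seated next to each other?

Without the restriction there are (5)! = 120 seatings.
Those with Bao next to Finn: fuse the pair into one unit and seat 5 units around a circle — 2·(4)! = 48.
Subtracting, 120 − 48 = 72.

72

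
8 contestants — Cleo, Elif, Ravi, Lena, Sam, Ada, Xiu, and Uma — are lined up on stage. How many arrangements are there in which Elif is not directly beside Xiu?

30240

Of the 8! = 40320 arrangements, those with Elif and Xiu adjacent number 2 × 7! = 10080 (treat the pair as a block with 2 internal orders).
Complementary counting: 40320 − 10080 = 30240.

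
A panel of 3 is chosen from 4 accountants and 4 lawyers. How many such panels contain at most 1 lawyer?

Split by how many lawyers are chosen (0 through 1).
Sum: C(4,0)·C(4,3) + C(4,1)·C(4,2) = 4 + 24 = 28.

28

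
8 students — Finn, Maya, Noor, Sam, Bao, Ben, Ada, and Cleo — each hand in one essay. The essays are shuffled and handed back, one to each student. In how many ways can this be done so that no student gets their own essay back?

14833

Let Aᵢ be the assignments in which student i gets their own essay. We want the size of the complement of A₁∪…∪A_8.
By inclusion–exclusion this is Σ_{j=0}^{8} (−1)^j C(8,j)·(8−j)!.
Computing: 40320 − 40320 + 20160 − 6720 + 1680 − 336 + 56 − 8 + 1 = 14833.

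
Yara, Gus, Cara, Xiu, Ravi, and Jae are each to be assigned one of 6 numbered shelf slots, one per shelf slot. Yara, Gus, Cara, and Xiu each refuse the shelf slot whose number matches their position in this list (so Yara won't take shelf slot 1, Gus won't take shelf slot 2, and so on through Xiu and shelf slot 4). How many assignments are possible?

Let Aᵢ (for 1 ≤ i ≤ 4) be the placements that put person i in their forbidden shelf slot. Any j of these fix j positions, leaving (6−j)! ways to fill the rest, and there are C(4,j) ways to pick which j.
By inclusion–exclusion, the number of valid placements is Σ_{j=0}^{4} (−1)^j C(4,j)·(6−j)!.
Computing: 720 − 480 + 144 − 24 + 2 = 362.

362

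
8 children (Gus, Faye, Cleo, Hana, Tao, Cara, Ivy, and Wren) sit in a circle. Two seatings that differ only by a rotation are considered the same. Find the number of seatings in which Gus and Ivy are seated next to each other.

1440

Glue Gus and Ivy into a block (2 internal orders). Seating 7 units around a circle gives (6)! arrangements.
So 2 × (6)! = 2 × 720 = 1440.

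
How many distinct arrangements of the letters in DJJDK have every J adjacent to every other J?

Treat the 2 copies of J as a single block. The multiset to arrange is then {JJ, D, D, K}, 4 items in all.
That gives (4)!/(2!) = 12 arrangements.

12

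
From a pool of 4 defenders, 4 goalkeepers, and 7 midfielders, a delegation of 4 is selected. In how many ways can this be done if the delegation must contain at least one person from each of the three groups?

Unrestricted: C(15,4) = 1365 ways to pick any 4 of the 15.
Subtract selections that omit an entire group: no defenders → C(11,4) = 330; no goalkeepers → C(11,4) = 330; no midfielders → C(8,4) = 70.
Add back selections omitting two groups (i.e. drawn from a single group): C(4,4) + C(4,4) + C(7,4) = 37.
By inclusion–exclusion: 1365 − 730 + 37 = 672.

672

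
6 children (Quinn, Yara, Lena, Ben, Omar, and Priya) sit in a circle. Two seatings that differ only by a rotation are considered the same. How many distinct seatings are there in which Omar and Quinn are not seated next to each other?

Without the restriction there are (5)! = 120 seatings.
Those with Omar next to Quinn: fuse the pair into one unit and seat 5 units around a circle — 2·(4)! = 48.
Subtracting, 120 − 48 = 72.

72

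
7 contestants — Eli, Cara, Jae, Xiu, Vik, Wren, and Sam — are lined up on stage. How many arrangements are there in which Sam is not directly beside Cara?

Of the 7! = 5040 arrangements, those with Sam and Cara adjacent number 2 × 6! = 1440 (treat the pair as a block with 2 internal orders).
So 5040 − 1440 = 3600 arrangements keep them apart.

3600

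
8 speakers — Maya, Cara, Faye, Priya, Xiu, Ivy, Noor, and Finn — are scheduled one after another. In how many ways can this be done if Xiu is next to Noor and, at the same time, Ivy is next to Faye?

2880

Treat {Xiu,Noor} as one block (2 orders) and {Ivy,Faye} as another (2 orders).
That leaves 6 units to arrange: 2 × 2 × 6! = 4 × 720 = 2880.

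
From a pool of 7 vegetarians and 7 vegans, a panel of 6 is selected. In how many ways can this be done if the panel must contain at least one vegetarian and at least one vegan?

2989

With no constraint there are C(14,6) = 3003 possible selections.
Subtract selections that omit an entire group: no vegetarians → C(7,6) = 7; no vegans → C(7,6) = 7.
Both groups omitted at once is impossible, so 3003 − 14 = 2989.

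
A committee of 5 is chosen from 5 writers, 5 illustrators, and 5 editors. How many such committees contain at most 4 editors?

3002

Split by how many editors are chosen (0 through 4).
Sum: C(5,0)·C(10,5) + C(5,1)·C(10,4) + C(5,2)·C(10,3) + C(5,3)·C(10,2) + C(5,4)·C(10,1) = 252 + 1050 + 1200 + 450 + 50 = 3002.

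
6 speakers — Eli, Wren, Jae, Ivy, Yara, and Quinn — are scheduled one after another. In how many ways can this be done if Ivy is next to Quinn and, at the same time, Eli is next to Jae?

96

Treat {Ivy,Quinn} as one block (2 orders) and {Eli,Jae} as another (2 orders).
That leaves 4 units to arrange: 2 × 2 × 4! = 4 × 24 = 96.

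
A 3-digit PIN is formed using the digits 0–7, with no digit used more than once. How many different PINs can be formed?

With no repetition, fill the 3 digits in order: 8 choices, then 7, down to 6.
8 × 7 × 6 = 336.

336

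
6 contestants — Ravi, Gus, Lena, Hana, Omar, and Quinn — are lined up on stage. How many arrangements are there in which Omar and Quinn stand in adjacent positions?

Treat {Omar, Quinn} as a single unit. There are 5 units to order, and the pair itself can be ordered 2 ways.
That gives 2 × 5! = 2 × 120 = 240.

240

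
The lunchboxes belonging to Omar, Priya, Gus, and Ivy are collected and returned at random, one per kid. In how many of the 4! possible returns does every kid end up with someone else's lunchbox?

9

This is the derangement count D_4: permutations of 4 items with no fixed point.
By inclusion–exclusion this is Σ_{j=0}^{4} (−1)^j C(4,j)·(4−j)!.
Computing: 24 − 24 + 12 − 4 + 1 = 9.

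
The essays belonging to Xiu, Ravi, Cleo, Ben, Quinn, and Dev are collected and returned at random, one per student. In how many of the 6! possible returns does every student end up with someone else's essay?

265

Count assignments avoiding every fixed point. For any j of the 6 students fixed to their own essay, the other 6−j can be arranged in (6−j)! ways.
By inclusion–exclusion this is Σ_{j=0}^{6} (−1)^j C(6,j)·(6−j)!.
Computing: 720 − 720 + 360 − 120 + 30 − 6 + 1 = 265.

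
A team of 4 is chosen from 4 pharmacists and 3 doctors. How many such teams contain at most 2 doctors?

31

Split by how many doctors are chosen (0 through 2).
Sum: C(3,0)·C(4,4) + C(3,1)·C(4,3) + C(3,2)·C(4,2) = 1 + 12 + 18 = 31.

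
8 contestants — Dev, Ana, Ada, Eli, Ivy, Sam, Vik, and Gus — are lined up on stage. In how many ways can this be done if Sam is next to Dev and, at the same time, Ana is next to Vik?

2880

Treat {Sam,Dev} as one block (2 orders) and {Ana,Vik} as another (2 orders).
That leaves 6 units to arrange: 2 × 2 × 6! = 4 × 720 = 2880.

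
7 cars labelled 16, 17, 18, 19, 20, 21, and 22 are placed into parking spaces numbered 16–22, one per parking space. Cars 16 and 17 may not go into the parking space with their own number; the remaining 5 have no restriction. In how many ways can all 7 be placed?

3720

Let Aᵢ (for i ∈ {16, 17}) be the placements that put car i in its forbidden parking space. Any j of these fix j positions, leaving (7−j)! ways to fill the rest, and there are C(2,j) ways to pick which j.
By inclusion–exclusion, the number of valid placements is Σ_{j=0}^{2} (−1)^j C(2,j)·(7−j)!.
Computing: 5040 − 1440 + 120 = 3720.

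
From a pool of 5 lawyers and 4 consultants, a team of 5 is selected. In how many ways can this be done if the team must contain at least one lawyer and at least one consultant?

125

Unrestricted: C(9,5) = 126 ways to pick any 5 of the 9.
Selections missing a whole group: no lawyers → C(4,5) = 0; no consultants → C(5,5) = 1.
Both groups omitted at once is impossible, so 126 − 1 = 125.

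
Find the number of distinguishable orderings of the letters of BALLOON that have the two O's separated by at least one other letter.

Total arrangements of BALLOON: 7!/(2!·2!) = 1260.
If the two O's are adjacent, glue them into one block, leaving 6 items to arrange: (6)!/(2!) = 360 ways.
Hence 1260 − 360 = 900.

900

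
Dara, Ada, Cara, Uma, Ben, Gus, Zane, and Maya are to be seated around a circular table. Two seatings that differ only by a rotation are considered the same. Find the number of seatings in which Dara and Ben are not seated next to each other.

3600

Without the restriction there are (7)! = 5040 seatings.
Seatings with Dara beside Ben: treat them as a block with 2 internal orders, giving 2 × (6)! = 1440.
Subtracting, 5040 − 1440 = 3600.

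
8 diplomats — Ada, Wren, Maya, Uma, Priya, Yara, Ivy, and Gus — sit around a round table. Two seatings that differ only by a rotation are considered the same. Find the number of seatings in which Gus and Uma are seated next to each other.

1440

Treat {Gus, Uma} as one unit (2 internal orders) and seat the resulting 7 units around the table: (6)! circular arrangements.
So 2 × (6)! = 2 × 720 = 1440.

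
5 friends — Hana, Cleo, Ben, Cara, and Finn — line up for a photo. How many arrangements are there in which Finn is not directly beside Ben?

72

Of the 5! = 120 arrangements, those with Finn and Ben adjacent number 2 × 4! = 48 (treat the pair as a block with 2 internal orders).
Complementary counting: 120 − 48 = 72.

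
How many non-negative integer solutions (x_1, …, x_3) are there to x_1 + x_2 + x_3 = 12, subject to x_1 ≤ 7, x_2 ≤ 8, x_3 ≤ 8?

56

Without the upper bounds there are C(14,2) = 91 ways to split 12 among 3 variables.
Subtract solutions that violate a single cap (substitute x_i' = x_i − (cap_i+1)): x_1 ≥ 8 gives C(6,2) = 15; x_2 ≥ 9 gives C(5,2) = 10; x_3 ≥ 9 gives C(5,2) = 10. Together 35.
No two caps can be exceeded simultaneously, so the pair terms are all 0.
By inclusion–exclusion the count is 91 − 35 + 0 = 56.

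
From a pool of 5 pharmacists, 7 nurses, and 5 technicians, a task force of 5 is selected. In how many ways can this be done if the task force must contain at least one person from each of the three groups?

Total 5-person selections from all 17: C(17,5) = 6188.
Selections missing a whole group: no pharmacists → C(12,5) = 792; no nurses → C(10,5) = 252; no technicians → C(12,5) = 792.
Add back selections omitting two groups (i.e. drawn from a single group): C(5,5) + C(7,5) + C(5,5) = 23.
By inclusion–exclusion: 6188 − 1836 + 23 = 4375.

4375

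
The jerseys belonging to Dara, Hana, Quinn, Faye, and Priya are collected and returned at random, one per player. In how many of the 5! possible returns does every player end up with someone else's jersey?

Let Aᵢ be the assignments in which player i gets their old jersey. We want the size of the complement of A₁∪…∪A_5.
By inclusion–exclusion this is Σ_{j=0}^{5} (−1)^j C(5,j)·(5−j)!.
Computing: 120 − 120 + 60 − 20 + 5 − 1 = 44.

44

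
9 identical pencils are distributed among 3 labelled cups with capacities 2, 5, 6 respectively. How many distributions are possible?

Without the upper bounds there are C(11,2) = 55 ways to split 9 among 3 cups.
Subtract solutions that violate a single cap (substitute x_i' = x_i − (cap_i+1)): x_1 ≥ 3 gives C(8,2) = 28; x_2 ≥ 6 gives C(5,2) = 10; x_3 ≥ 7 gives C(4,2) = 6. Together 44.
Add back pairs where two caps are both exceeded: 1 + 0 + 0 = 1.
By inclusion–exclusion the count is 55 − 44 + 1 = 12.

12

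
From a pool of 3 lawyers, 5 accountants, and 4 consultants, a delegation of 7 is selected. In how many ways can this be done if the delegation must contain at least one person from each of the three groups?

747

With no constraint there are C(12,7) = 792 possible selections.
Subtract selections that omit an entire group: no lawyers → C(9,7) = 36; no accountants → C(7,7) = 1; no consultants → C(8,7) = 8.
Add back selections omitting two groups (i.e. drawn from a single group): C(3,7) + C(5,7) + C(4,7) = 0.
By inclusion–exclusion: 792 − 45 + 0 = 747.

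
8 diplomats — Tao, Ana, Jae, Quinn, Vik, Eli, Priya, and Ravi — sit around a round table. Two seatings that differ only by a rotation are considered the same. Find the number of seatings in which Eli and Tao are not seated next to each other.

All circular seatings of 8 people number (7)! = 5040.
Seatings with Eli beside Tao: treat them as a block with 2 internal orders, giving 2 × (6)! = 1440.
Subtracting, 5040 − 1440 = 3600.

3600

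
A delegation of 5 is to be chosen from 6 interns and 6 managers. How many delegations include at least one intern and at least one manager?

780

Unrestricted: C(12,5) = 792 ways to pick any 5 of the 12.
Selections missing a whole group: no interns → C(6,5) = 6; no managers → C(6,5) = 6.
Both groups omitted at once is impossible, so 792 − 12 = 780.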